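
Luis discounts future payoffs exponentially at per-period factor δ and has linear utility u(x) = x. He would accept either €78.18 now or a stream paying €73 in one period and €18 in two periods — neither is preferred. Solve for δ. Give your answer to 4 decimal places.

δ ≈ 0.8800

The stream is worth 73δ + 18δ² today, so 73δ + 18δ² = 78.18.
Rearranged: 18δ² + 73δ − 78.18 = 0.
The positive root is δ = [−73 + √(73² + 4·18·78.18)] / (2·18) = (−73 + 104.680)/36 ≈ 0.8800.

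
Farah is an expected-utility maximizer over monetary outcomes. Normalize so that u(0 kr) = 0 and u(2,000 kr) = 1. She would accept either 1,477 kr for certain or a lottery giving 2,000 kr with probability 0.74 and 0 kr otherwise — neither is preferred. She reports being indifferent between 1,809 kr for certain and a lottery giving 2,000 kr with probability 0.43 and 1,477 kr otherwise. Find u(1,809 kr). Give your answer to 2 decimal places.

0.85

The first gamble pins u(1,477 kr): it must equal 0.74·1 + 0.26·0 = 0.74.
Chaining: u(1,809 kr) = 0.43·1.00 + 0.57·0.74 = 0.8518.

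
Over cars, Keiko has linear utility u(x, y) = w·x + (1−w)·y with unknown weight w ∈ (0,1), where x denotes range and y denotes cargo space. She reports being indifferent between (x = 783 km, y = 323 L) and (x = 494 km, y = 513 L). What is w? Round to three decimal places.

Equating utilities: w·783 + (1−w)·323 = w·494 + (1−w)·513.
Rearranging, 289·w − 190·(1−w) = 0.
So w/(1−w) = 190/289 = 0.6574, giving w = 190/(289+190) = 0.397.

w = 0.397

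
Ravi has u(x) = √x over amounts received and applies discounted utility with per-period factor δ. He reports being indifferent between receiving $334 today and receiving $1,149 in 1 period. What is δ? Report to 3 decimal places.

δ ≈ 0.539

Equating discounted utilities: u(334) = δ·u(1149) ⇒ δ = u(334)/u(1149).
Since u(x) = √x, δ = √(334/1149) = 0.53915.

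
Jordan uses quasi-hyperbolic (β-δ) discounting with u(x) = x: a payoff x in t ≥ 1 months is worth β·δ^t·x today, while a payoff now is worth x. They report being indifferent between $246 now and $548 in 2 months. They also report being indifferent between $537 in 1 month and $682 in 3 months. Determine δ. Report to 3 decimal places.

δ ≈ 0.887

Both payoffs in the second observation are in the future, so β drops out: δ^1·537 = δ^3·682 ⇒ δ^2 = 537/682 = 0.78739, so δ = 0.88735.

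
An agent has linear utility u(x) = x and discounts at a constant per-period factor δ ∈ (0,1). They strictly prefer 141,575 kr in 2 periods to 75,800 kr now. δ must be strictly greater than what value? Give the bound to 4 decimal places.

The preference means 75800 < δ^2·141575.
So δ^2 > 75800/141575 = 0.53541; taking the square root of both positive sides preserves the inequality.
δ > 0.53541^(1/2) = 0.7317.

δ > 0.7317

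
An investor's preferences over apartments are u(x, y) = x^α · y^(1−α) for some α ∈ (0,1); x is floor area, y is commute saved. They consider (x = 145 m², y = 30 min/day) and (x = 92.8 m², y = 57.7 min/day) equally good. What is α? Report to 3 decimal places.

The Cobb–Douglas utilities coincide, so 145^α·30^(1−α) = 92.8^α·57.7^(1−α).
Rearrange to (145/92.8)^α = (57.7/30)^(1−α) and take logs: α·0.446287 = (1−α)·0.654060.
So α/(1−α) = (0.654060)/(0.446287) = 1.465559, and α = 1.465559/2.465559 ≈ 0.594.

α ≈ 0.594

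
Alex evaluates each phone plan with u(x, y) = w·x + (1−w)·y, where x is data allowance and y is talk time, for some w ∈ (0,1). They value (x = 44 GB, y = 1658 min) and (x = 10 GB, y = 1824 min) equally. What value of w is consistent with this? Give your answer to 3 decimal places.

u(44,1658) = u(10,1824) means w·44 + (1−w)·1658 = w·10 + (1−w)·1824.
Rearranging, 34·w − 166·(1−w) = 0.
The marginal rate of substitution is 166/34, so w = 166/(34+166) = 0.830.

w = 0.830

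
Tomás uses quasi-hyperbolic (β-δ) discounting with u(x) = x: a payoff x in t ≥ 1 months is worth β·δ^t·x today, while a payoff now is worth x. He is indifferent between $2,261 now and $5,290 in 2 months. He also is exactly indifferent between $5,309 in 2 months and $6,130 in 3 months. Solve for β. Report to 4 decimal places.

β ≈ 0.5698

Both payoffs in the second observation are in the future, so β drops out: δ^2·5309 = δ^3·6130 ⇒ δ = 5309/6130 = 0.86607.
The first indifference: 2261 = β·δ^2·5290, so β = 2261/(δ^2·5290) = 2261/(0.75007·5290) ≈ 0.5698.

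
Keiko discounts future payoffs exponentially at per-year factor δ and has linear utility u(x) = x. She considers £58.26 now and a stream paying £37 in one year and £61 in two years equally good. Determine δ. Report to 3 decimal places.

δ ≈ 0.720

Present value of the stream is 37·δ + 61·δ². Indifference gives 37δ + 61δ² = 58.26.
Rearranged: 61δ² + 37δ − 58.26 = 0.
The positive root is δ = [−37 + √(37² + 4·61·58.26)] / (2·61) = (−37 + 124.838)/122 ≈ 0.720.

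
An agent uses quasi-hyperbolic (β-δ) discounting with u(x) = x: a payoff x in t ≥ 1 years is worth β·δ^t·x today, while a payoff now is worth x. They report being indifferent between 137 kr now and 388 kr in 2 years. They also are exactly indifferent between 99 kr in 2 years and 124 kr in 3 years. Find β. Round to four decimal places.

The second indifference involves only future payoffs, so β cancels: β·δ^2·99 = β·δ^3·124, giving δ = 99/124 = 0.79839.
Substituting δ into 137 = β·δ^2·388: β = 137/(247.320) ≈ 0.5539.

β ≈ 0.5539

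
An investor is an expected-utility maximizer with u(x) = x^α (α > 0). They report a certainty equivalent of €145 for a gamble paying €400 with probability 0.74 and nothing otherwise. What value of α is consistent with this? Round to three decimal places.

α ≈ 0.297

The lottery's expected utility is 0.74·u(400) + 0.26·u(0) = 0.74·400^α (since u(0) = 0 for α > 0).
Equating: 145^α = 0.74·400^α, i.e. 0.3625^α = 0.74.
Take logs: α = ln 0.74 / ln(145/400) ≈ 0.29673.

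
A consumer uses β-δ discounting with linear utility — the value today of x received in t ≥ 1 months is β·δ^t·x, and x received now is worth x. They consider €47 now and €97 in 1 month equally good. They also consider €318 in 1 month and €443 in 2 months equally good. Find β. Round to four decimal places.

β ≈ 0.6750

From the later pair, β·δ^1·318 = β·δ^2·443; dividing through, δ = 318/443 = 0.71783.
The first indifference: 47 = β·δ·97, so β = 47/(δ·97) = 47/(0.71783·97) ≈ 0.6750.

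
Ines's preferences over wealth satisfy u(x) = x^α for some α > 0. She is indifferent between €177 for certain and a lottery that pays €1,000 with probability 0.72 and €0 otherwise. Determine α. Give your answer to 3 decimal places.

α ≈ 0.190

EU(lottery) = 0.72·1000^α + 0.28·0 = 0.72·1000^α.
Setting u(177) equal to that: 177^α = 0.72·1000^α ⇒ (177/1000)^α = 0.72.
Take logs: α = ln 0.72 / ln(177/1000) ≈ 0.18971.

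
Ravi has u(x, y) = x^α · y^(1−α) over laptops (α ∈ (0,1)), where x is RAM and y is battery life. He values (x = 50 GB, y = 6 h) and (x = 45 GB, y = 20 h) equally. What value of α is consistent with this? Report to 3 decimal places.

Indifference: 50^α · 6^(1−α) = 45^α · 20^(1−α).
Taking logs: α·ln 50 + (1−α)·ln 6 = α·ln 45 + (1−α)·ln 20, i.e. α·0.105361 = (1−α)·1.203973.
Thus α·(1.309334) = 1.203973, so α = 1.203973/1.309334 ≈ 0.920.

α ≈ 0.920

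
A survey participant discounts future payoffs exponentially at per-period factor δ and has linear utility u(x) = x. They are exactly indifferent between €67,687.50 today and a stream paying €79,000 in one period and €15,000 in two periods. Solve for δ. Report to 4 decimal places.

Present value of the stream is 79000·δ + 15000·δ². Indifference gives 79000δ + 15000δ² = 67687.50.
So 15000δ² + 79000δ − 67687.50 = 0.
The positive root is δ = [−79000 + √(79000² + 4·15000·67687.50)] / (2·15000) = (−79000 + 101500.000)/30000 ≈ 0.7500.

δ ≈ 0.7500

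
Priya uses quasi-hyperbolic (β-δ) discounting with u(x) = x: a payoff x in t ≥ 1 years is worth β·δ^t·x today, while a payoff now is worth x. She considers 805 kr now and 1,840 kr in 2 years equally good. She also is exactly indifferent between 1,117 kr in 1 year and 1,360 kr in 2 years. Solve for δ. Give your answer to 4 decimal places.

Both payoffs in the second observation are in the future, so β drops out: δ^1·1117 = δ^2·1360 ⇒ δ = 1117/1360 = 0.82132.

δ ≈ 0.8213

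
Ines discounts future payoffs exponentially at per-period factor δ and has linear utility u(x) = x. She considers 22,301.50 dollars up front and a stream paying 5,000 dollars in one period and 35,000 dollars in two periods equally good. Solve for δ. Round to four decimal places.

δ ≈ 0.7300

Equating present values: 22301.50 = 5000δ + 35000δ².
That is, 35000δ² + 5000δ − 22301.50 = 0, a quadratic in δ.
By the quadratic formula (taking the positive root), δ = (−5000 + √3147210000.00) / 70000 ≈ 0.7300.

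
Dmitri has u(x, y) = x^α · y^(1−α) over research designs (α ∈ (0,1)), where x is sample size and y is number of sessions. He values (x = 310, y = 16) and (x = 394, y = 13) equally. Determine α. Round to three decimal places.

Set the two utilities equal: 310^α·16^(1−α) = 394^α·13^(1−α).
(310/394)^α = (13/16)^(1−α); take logs: α·ln(310/394) = (1−α)·ln(13/16), i.e. α·-0.239779 = (1−α)·-0.207639.
So α/(1−α) = (-0.207639)/(-0.239779) = 0.865960, and α = 0.865960/1.865960 ≈ 0.464.

α ≈ 0.464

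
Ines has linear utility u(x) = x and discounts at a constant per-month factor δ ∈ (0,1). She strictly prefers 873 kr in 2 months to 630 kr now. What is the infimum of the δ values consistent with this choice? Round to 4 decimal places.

δ > 0.8495

Comparing present values: 630 < δ^2·873.
So δ^2 > 630/873 = 0.72165; taking the square root of both positive sides preserves the inequality.
δ > 0.72165^(1/2) = 0.8495.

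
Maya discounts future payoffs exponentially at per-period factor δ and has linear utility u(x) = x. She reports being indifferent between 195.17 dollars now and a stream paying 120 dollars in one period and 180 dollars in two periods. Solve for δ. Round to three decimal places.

δ ≈ 0.760

Present value of the stream is 120·δ + 180·δ². Indifference gives 120δ + 180δ² = 195.17.
That is, 180δ² + 120δ − 195.17 = 0, a quadratic in δ.
By the quadratic formula (taking the positive root), δ = (−120 + √154922.40) / 360 ≈ 0.760.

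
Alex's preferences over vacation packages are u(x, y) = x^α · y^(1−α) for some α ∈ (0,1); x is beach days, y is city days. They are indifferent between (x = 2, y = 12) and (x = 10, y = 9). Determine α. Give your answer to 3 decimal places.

α ≈ 0.152

The Cobb–Douglas utilities coincide, so 2^α·12^(1−α) = 10^α·9^(1−α).
Rearrange to (2/10)^α = (9/12)^(1−α) and take logs: α·-1.609438 = (1−α)·-0.287682.
Thus α·(-1.897120) = -0.287682, so α = -0.287682/-1.897120 ≈ 0.152.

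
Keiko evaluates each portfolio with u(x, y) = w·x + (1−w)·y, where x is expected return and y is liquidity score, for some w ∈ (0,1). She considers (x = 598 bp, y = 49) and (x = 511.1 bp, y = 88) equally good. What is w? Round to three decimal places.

Indifference: w·598 + (1−w)·49 = w·511.1 + (1−w)·88.
Collecting terms: w·86.9 = (1−w)·39.
So w/(1−w) = 39/86.9 = 0.4488, giving w = 39/(86.9+39) = 0.310.

w = 0.310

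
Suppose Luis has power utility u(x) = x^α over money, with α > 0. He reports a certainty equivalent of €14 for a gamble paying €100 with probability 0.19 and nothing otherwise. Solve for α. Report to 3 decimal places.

The lottery's expected utility is 0.19·u(100) + 0.81·u(0) = 0.19·100^α (since u(0) = 0 for α > 0).
Equating: 14^α = 0.19·100^α, i.e. 0.1400^α = 0.19.
Taking logs: α·ln(14/100) = ln(0.19), so α = -1.660731 / -1.966113 ≈ 0.845.

α ≈ 0.845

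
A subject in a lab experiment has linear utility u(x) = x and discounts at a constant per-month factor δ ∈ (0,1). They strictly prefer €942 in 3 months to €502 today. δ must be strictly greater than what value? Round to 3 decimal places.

δ > 0.811

The preference means 502 < δ^3·942.
Dividing by 942: δ^3 > 0.53291. Both sides are positive, so the cube root keeps the direction.
δ > 0.53291^(1/3) = 0.811.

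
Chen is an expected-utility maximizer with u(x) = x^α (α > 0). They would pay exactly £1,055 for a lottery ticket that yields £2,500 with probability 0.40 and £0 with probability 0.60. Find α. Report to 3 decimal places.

α ≈ 1.062

The lottery's expected utility is 0.40·u(2500) + 0.60·u(0) = 0.40·2500^α (since u(0) = 0 for α > 0).
Setting u(1055) equal to that: 1055^α = 0.40·2500^α ⇒ (1055/2500)^α = 0.40.
Take logs: α = ln 0.40 / ln(1055/2500) ≈ 1.06206.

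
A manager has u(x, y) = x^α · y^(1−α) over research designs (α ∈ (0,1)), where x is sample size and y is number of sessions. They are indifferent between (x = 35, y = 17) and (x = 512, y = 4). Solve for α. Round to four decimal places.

α ≈ 0.3504

Indifference: 35^α · 17^(1−α) = 512^α · 4^(1−α).
(35/512)^α = (4/17)^(1−α); take logs: α·ln(35/512) = (1−α)·ln(4/17), i.e. α·-2.6829766 = (1−α)·-1.4469190.
Thus α·(-4.1298956) = -1.4469190, so α = -1.4469190/-4.1298956 ≈ 0.3504.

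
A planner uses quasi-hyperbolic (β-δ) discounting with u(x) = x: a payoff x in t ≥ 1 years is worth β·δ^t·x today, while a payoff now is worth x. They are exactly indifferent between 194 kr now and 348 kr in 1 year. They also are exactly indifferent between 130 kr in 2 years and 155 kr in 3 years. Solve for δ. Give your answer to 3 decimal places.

From the later pair, β·δ^2·130 = β·δ^3·155; dividing through, δ = 130/155 = 0.83871.

δ ≈ 0.839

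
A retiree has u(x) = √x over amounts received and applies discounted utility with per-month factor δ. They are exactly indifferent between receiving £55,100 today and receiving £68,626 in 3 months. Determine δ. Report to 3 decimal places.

The payoff in 3 months is discounted by δ^3, so u(55100) = δ^3·u(68626) and δ^3 = u(55100)/u(68626).
With u(x) = √x: δ^3 = √55100/√68626 = √(55100/68626) = 0.89605.
So δ = 0.89605^(1/3) ≈ 0.964.

δ ≈ 0.964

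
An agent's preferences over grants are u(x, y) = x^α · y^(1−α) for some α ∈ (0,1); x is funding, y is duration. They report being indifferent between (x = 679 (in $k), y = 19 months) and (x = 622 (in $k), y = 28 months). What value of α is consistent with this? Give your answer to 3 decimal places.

Set the two utilities equal: 679^α·19^(1−α) = 622^α·28^(1−α).
Rearrange to (679/622)^α = (28/19)^(1−α) and take logs: α·0.087681 = (1−α)·0.387766.
Thus α·(0.475447) = 0.387766, so α = 0.387766/0.475447 ≈ 0.816.

α ≈ 0.816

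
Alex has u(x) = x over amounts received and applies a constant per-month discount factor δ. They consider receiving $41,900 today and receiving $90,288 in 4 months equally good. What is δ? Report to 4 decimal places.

Indifference means u(41900) = δ^4 · u(90288), so δ^4 = u(41900)/u(90288).
With u(x) = x: δ^4 = 41900/90288 = 0.46407.
So δ = 0.46407^(1/4) ≈ 0.8254.

δ ≈ 0.8254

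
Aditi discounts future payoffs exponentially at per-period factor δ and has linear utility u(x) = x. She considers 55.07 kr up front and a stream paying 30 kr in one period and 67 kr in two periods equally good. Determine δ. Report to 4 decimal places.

Equating present values: 55.07 = 30δ + 67δ².
That is, 67δ² + 30δ − 55.07 = 0, a quadratic in δ.
The positive root is δ = [−30 + √(30² + 4·67·55.07)] / (2·67) = (−30 + 125.135)/134 ≈ 0.7100.

δ ≈ 0.7100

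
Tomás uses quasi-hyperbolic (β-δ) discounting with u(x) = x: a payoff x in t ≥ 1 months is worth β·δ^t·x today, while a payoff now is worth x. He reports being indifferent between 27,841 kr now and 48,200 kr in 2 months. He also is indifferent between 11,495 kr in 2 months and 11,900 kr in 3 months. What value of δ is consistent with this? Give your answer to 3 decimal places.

From the later pair, β·δ^2·11495 = β·δ^3·11900; dividing through, δ = 11495/11900 = 0.96597.

δ ≈ 0.966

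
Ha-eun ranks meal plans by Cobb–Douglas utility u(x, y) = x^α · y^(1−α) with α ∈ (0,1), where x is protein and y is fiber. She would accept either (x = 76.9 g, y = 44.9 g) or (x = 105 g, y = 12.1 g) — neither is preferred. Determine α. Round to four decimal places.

α ≈ 0.8081

Set the two utilities equal: 76.9^α·44.9^(1−α) = 105^α·12.1^(1−α).
Taking logs: α·ln 76.9 + (1−α)·ln 44.9 = α·ln 105 + (1−α)·ln 12.1, i.e. α·-0.3114545 = (1−α)·-1.3112323.
So α/(1−α) = (-1.3112323)/(-0.3114545) = 4.2100284, and α = 4.2100284/5.2100284 ≈ 0.8081.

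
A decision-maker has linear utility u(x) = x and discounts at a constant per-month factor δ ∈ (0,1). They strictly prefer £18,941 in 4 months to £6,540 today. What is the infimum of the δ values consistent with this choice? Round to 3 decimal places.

δ > 0.767

The preference means 6540 < δ^4·18941.
Dividing by 18941: δ^4 > 0.34528. Both sides are positive, so the 4th root keeps the direction.
δ > 0.34528^(1/4) = 0.767.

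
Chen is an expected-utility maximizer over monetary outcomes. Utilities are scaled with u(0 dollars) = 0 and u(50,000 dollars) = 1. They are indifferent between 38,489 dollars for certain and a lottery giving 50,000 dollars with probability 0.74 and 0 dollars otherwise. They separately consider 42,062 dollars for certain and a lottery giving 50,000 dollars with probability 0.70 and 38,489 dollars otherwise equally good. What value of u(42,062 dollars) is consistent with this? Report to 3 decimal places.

From the first indifference, u(38,489 dollars) = 0.74·u(50,000 dollars) + 0.26·u(0 dollars) = 0.74·1 + 0.26·0 = 0.74.
Chaining: u(42,062 dollars) = 0.70·1.00 + 0.30·0.74 = 0.9220.

0.922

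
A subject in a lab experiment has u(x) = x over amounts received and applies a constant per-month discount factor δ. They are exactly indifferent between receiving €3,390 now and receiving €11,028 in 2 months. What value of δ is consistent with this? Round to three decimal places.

δ ≈ 0.554

Equating discounted utilities: u(3390) = δ^2·u(11028) ⇒ δ^2 = u(3390)/u(11028).
With u(x) = x: δ^2 = 3390/11028 = 0.30740.
Hence δ = (0.30740)^(1/2) = 0.55444.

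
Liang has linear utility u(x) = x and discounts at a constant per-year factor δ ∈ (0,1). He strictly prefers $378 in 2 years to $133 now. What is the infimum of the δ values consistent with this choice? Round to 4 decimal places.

The preference means 133 < δ^2·378.
Hence δ^2 > 133/378 = 0.35185, and x ↦ x^(1/2) is increasing on (0,∞).
δ > (133/378)^(1/2) ≈ 0.5932.

δ > 0.5932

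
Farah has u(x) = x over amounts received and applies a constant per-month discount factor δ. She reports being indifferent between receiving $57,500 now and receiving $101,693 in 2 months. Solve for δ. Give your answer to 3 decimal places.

The payoff in 2 months is discounted by δ^2, so u(57500) = δ^2·u(101693) and δ^2 = u(57500)/u(101693).
With u(x) = x: δ^2 = 57500/101693 = 0.56543.
So δ = 0.56543^(1/2) ≈ 0.752.

δ ≈ 0.752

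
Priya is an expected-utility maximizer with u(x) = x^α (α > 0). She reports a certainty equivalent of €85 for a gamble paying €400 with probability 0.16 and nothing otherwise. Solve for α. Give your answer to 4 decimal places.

Since u(0) = 0, the lottery's EU is 0.16·400^α.
Indifference: 85^α = 0.16·400^α, so (85/400)^α = 0.16.
Take logs: α = ln 0.16 / ln(85/400) ≈ 1.183217.

α ≈ 1.1832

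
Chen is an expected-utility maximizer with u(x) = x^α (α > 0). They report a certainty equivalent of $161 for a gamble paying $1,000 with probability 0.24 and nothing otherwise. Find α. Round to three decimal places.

α ≈ 0.781

Since u(0) = 0, the lottery's EU is 0.24·1000^α.
Setting u(161) equal to that: 161^α = 0.24·1000^α ⇒ (161/1000)^α = 0.24.
Take logs: α = ln 0.24 / ln(161/1000) ≈ 0.78140.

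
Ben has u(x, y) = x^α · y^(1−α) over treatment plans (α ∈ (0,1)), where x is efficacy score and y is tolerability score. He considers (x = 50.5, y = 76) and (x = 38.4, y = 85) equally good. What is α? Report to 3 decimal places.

α ≈ 0.290

Set the two utilities equal: 50.5^α·76^(1−α) = 38.4^α·85^(1−α).
Taking logs: α·ln 50.5 + (1−α)·ln 76 = α·ln 38.4 + (1−α)·ln 85, i.e. α·0.273916 = (1−α)·0.111918.
So α/(1−α) = (0.111918)/(0.273916) = 0.408585, and α = 0.408585/1.408585 ≈ 0.290.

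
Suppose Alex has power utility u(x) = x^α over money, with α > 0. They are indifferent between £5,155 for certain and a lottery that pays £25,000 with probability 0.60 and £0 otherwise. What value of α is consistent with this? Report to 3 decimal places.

α ≈ 0.324

Since u(0) = 0, the lottery's EU is 0.60·25000^α.
Setting u(5155) equal to that: 5155^α = 0.60·25000^α ⇒ (5155/25000)^α = 0.60.
α = ln(0.60) / ln(5155/25000) = -0.510826/-1.578909 ≈ 0.324.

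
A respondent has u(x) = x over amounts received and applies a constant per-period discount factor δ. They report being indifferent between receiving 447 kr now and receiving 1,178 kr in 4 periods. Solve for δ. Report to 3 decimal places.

Equating discounted utilities: u(447) = δ^4·u(1178) ⇒ δ^4 = u(447)/u(1178).
With u(x) = x: δ^4 = 447/1178 = 0.37946.
Taking the 4th root: δ = 0.37946^(1/4) ≈ 0.785.

δ ≈ 0.785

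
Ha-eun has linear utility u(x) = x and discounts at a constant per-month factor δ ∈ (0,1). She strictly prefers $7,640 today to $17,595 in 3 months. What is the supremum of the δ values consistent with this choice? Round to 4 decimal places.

δ < 0.7572

The preference means 7640 > δ^3·17595.
Hence δ^3 < 7640/17595 = 0.43421, and x ↦ x^(1/3) is increasing on (0,∞).
δ < (7640/17595)^(1/3) ≈ 0.7572.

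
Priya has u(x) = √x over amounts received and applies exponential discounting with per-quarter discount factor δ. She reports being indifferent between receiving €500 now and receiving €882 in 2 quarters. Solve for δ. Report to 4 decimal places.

δ ≈ 0.8677

Equating discounted utilities: u(500) = δ^2·u(882) ⇒ δ^2 = u(500)/u(882).
With u(x) = √x: δ^2 = √500/√882 = √(500/882) = 0.75292.
So δ = 0.75292^(1/2) ≈ 0.8677.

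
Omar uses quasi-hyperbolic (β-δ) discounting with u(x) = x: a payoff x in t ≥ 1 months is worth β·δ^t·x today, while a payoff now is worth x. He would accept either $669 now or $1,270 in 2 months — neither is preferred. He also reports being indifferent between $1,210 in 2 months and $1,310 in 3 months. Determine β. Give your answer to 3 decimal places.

The second indifference involves only future payoffs, so β cancels: β·δ^2·1210 = β·δ^3·1310, giving δ = 1210/1310 = 0.92366.
The first indifference: 669 = β·δ^2·1270, so β = 669/(δ^2·1270) = 669/(0.85316·1270) ≈ 0.617.

β ≈ 0.617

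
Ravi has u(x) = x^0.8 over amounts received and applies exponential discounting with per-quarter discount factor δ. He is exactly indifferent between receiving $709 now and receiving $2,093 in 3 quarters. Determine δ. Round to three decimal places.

δ ≈ 0.749

Equating discounted utilities: u(709) = δ^3·u(2093) ⇒ δ^3 = u(709)/u(2093).
Since u(x) = x^0.8, δ^3 = (709/2093)^0.8 = 0.33875^0.8 = 0.42063.
So δ = 0.42063^(1/3) ≈ 0.749.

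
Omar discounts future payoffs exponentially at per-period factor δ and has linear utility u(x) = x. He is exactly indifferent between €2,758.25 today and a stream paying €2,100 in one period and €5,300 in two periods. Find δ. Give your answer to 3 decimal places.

The stream is worth 2100δ + 5300δ² today, so 2100δ + 5300δ² = 2758.25.
So 5300δ² + 2100δ − 2758.25 = 0.
By the quadratic formula (taking the positive root), δ = (−2100 + √62884900.00) / 10600 ≈ 0.550.

δ ≈ 0.550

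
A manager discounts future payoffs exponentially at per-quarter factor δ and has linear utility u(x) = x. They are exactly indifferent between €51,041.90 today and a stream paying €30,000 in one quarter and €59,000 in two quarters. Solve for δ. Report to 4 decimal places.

δ ≈ 0.7100

Equating present values: 51041.90 = 30000δ + 59000δ².
So 59000δ² + 30000δ − 51041.90 = 0.
By the quadratic formula (taking the positive root), δ = (−30000 + √12945888400.00) / 118000 ≈ 0.7100.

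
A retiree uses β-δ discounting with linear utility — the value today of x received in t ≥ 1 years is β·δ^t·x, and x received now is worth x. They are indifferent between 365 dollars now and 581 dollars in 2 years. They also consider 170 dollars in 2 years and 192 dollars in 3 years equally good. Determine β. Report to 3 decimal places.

From the later pair, β·δ^2·170 = β·δ^3·192; dividing through, δ = 170/192 = 0.88542.
Substituting δ into 365 = β·δ^2·581: β = 365/(455.482) ≈ 0.801.

β ≈ 0.801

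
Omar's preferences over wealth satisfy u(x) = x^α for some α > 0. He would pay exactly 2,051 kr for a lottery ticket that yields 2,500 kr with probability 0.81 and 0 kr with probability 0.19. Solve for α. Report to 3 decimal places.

Since u(0) = 0, the lottery's EU is 0.81·2500^α.
Indifference: 2051^α = 0.81·2500^α, so (2051/2500)^α = 0.81.
Take logs: α = ln 0.81 / ln(2051/2500) ≈ 1.06445.

α ≈ 1.064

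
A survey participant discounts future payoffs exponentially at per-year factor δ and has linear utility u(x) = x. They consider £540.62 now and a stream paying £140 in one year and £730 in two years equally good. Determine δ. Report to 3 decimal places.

The stream is worth 140δ + 730δ² today, so 140δ + 730δ² = 540.62.
That is, 730δ² + 140δ − 540.62 = 0, a quadratic in δ.
The positive root is δ = [−140 + √(140² + 4·730·540.62)] / (2·730) = (−140 + 1264.203)/1460 ≈ 0.770.

δ ≈ 0.770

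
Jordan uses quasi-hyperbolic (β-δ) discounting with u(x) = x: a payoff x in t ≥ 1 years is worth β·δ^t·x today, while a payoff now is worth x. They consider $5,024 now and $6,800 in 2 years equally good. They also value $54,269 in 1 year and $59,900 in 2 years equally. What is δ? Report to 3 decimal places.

δ ≈ 0.906

From the later pair, β·δ^1·54269 = β·δ^2·59900; dividing through, δ = 54269/59900 = 0.90599.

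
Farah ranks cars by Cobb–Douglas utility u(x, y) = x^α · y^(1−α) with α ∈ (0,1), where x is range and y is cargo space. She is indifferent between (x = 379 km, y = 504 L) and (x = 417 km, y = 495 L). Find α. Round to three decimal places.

α ≈ 0.159

The Cobb–Douglas utilities coincide, so 379^α·504^(1−α) = 417^α·495^(1−α).
Rearrange to (379/417)^α = (495/504)^(1−α) and take logs: α·-0.095550 = (1−α)·-0.018019.
With A = -0.095550 and B = -0.018019: α·A = (1−α)·B, so α = B/(A+B) = -0.018019/-0.113569 ≈ 0.159.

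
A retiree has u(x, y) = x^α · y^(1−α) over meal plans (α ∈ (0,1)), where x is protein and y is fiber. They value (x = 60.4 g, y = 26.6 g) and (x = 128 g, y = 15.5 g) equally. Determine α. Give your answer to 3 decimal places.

Set the two utilities equal: 60.4^α·26.6^(1−α) = 128^α·15.5^(1−α).
Rearrange to (60.4/128)^α = (15.5/26.6)^(1−α) and take logs: α·-0.751041 = (1−α)·-0.540071.
So α/(1−α) = (-0.540071)/(-0.751041) = 0.719097, and α = 0.719097/1.719097 ≈ 0.418.

α ≈ 0.418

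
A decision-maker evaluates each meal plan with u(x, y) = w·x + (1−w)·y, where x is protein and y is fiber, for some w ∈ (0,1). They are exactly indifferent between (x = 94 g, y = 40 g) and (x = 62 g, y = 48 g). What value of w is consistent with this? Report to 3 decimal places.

w = 0.200

Equating utilities: w·94 + (1−w)·40 = w·62 + (1−w)·48.
Rearranging, 32·w − 8·(1−w) = 0.
The marginal rate of substitution is 8/32, so w = 8/(32+8) = 0.200.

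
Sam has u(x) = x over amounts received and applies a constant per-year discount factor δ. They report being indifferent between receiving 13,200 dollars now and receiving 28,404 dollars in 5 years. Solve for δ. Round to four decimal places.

Indifference means u(13200) = δ^5 · u(28404), so δ^5 = u(13200)/u(28404).
With u(x) = x: δ^5 = 13200/28404 = 0.46472.
Hence δ = (0.46472)^(1/5) = 0.857904.

δ ≈ 0.8579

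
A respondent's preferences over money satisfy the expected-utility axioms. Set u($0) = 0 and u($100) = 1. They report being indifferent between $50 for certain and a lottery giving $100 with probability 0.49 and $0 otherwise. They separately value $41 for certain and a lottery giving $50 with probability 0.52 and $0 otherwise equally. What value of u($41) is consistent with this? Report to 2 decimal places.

0.25

From the first indifference, u($50) = 0.49·u($100) + 0.51·u($0) = 0.49·1 + 0.51·0 = 0.49.
Chaining: u($41) = 0.52·0.49 + 0.48·0.00 = 0.2548.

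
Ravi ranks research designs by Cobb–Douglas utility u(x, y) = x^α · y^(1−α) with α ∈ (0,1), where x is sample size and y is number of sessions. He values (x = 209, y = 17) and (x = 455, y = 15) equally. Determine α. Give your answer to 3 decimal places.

α ≈ 0.139

The Cobb–Douglas utilities coincide, so 209^α·17^(1−α) = 455^α·15^(1−α).
(209/455)^α = (15/17)^(1−α); take logs: α·ln(209/455) = (1−α)·ln(15/17), i.e. α·-0.777963 = (1−α)·-0.125163.
With A = -0.777963 and B = -0.125163: α·A = (1−α)·B, so α = B/(A+B) = -0.125163/-0.903126 ≈ 0.139.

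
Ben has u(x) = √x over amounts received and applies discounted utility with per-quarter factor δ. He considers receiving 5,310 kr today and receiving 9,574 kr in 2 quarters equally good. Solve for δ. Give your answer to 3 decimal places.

The payoff in 2 quarters is discounted by δ^2, so u(5310) = δ^2·u(9574) and δ^2 = u(5310)/u(9574).
With u(x) = √x: δ^2 = √5310/√9574 = √(5310/9574) = 0.74473.
Taking the square root: δ = 0.74473^(1/2) ≈ 0.863.

δ ≈ 0.863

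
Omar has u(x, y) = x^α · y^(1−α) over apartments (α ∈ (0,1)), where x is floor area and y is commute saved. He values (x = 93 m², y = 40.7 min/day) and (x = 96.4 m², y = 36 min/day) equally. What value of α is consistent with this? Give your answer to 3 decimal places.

Indifference: 93^α · 40.7^(1−α) = 96.4^α · 36^(1−α).
Taking logs: α·ln 93 + (1−α)·ln 40.7 = α·ln 96.4 + (1−α)·ln 36, i.e. α·-0.035907 = (1−α)·-0.122709.
So α/(1−α) = (-0.122709)/(-0.035907) = 3.417412, and α = 3.417412/4.417412 ≈ 0.774.

α ≈ 0.774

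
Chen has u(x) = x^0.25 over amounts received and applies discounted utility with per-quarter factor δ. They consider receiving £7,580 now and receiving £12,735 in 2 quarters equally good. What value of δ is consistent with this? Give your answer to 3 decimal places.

Equating discounted utilities: u(7580) = δ^2·u(12735) ⇒ δ^2 = u(7580)/u(12735).
Since u(x) = x^0.25, δ^2 = (7580/12735)^0.25 = 0.59521^0.25 = 0.87835.
Taking the square root: δ = 0.87835^(1/2) ≈ 0.937.

δ ≈ 0.937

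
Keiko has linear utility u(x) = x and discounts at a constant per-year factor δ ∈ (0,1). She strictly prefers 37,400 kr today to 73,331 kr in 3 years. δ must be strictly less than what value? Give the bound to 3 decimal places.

The preference means 37400 > δ^3·73331.
So δ^3 < 37400/73331 = 0.51002; taking the cube root of both positive sides preserves the inequality.
δ < (37400/73331)^(1/3) ≈ 0.799.

δ < 0.799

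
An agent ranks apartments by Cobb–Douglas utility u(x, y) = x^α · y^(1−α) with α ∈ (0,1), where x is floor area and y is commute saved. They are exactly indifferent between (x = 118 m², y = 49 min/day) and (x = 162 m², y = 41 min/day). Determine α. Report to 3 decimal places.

Indifference: 118^α · 49^(1−α) = 162^α · 41^(1−α).
Taking logs: α·ln 118 + (1−α)·ln 49 = α·ln 162 + (1−α)·ln 41, i.e. α·-0.316912 = (1−α)·-0.178248.
Thus α·(-0.495160) = -0.178248, so α = -0.178248/-0.495160 ≈ 0.360.

α ≈ 0.360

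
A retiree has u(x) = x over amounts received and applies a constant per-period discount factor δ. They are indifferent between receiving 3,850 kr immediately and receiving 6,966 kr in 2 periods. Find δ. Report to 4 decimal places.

δ ≈ 0.7434

Equating discounted utilities: u(3850) = δ^2·u(6966) ⇒ δ^2 = u(3850)/u(6966).
With u(x) = x: δ^2 = 3850/6966 = 0.55268.
So δ = 0.55268^(1/2) ≈ 0.7434.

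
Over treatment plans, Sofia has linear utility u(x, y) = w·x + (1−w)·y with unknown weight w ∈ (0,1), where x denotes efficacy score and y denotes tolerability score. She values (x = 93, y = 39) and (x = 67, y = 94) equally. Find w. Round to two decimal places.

w = 0.68

Equating utilities: w·93 + (1−w)·39 = w·67 + (1−w)·94.
Collecting terms: w·26 = (1−w)·55.
The marginal rate of substitution is 55/26, so w = 55/(26+55) = 0.68.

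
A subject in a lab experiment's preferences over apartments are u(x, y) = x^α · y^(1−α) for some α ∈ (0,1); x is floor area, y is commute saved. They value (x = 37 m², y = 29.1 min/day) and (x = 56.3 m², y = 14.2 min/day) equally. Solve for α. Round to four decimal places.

α ≈ 0.6309

Indifference: 37^α · 29.1^(1−α) = 56.3^α · 14.2^(1−α).
Rearrange to (37/56.3)^α = (14.2/29.1)^(1−α) and take logs: α·-0.4197766 = (1−α)·-0.7174962.
Thus α·(-1.1372728) = -0.7174962, so α = -0.7174962/-1.1372728 ≈ 0.6309.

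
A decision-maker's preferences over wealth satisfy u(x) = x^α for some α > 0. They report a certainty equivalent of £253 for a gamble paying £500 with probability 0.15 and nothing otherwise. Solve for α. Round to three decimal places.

Since u(0) = 0, the lottery's EU is 0.15·500^α.
Indifference: 253^α = 0.15·500^α, so (253/500)^α = 0.15.
Taking logs: α·ln(253/500) = ln(0.15), so α = -1.897120 / -0.681219 ≈ 2.785.

α ≈ 2.785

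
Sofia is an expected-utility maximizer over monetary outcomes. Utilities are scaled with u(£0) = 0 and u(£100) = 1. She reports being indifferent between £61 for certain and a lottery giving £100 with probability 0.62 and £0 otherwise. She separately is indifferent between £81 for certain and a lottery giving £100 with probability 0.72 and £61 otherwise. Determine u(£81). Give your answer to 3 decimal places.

First, u(£61) = 0.62·u(£100) + 0.38·u(£0) = 0.62.
Chaining: u(£81) = 0.72·1.00 + 0.28·0.62 = 0.8936.

0.894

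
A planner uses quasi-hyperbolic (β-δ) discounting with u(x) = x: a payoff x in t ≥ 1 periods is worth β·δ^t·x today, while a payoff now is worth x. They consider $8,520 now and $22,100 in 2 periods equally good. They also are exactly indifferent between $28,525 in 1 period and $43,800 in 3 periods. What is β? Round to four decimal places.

β ≈ 0.5920

The second indifference involves only future payoffs, so β cancels: β·δ^1·28525 = β·δ^3·43800, giving δ^2 = 28525/43800 = 0.65126, so δ = 0.80700.
Substituting δ into 8520 = β·δ^2·22100: β = 8520/(14392.751) ≈ 0.5920.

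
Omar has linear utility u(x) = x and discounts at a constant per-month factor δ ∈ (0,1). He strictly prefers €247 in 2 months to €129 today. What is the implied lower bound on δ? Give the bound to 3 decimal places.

Comparing present values: 129 < δ^2·247.
Hence δ^2 > 129/247 = 0.52227, and x ↦ x^(1/2) is increasing on (0,∞).
δ > (129/247)^(1/2) ≈ 0.723.

δ > 0.723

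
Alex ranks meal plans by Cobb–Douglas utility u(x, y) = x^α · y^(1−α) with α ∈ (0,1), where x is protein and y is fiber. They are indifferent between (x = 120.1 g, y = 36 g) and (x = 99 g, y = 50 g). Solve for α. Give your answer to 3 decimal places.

α ≈ 0.630

Set the two utilities equal: 120.1^α·36^(1−α) = 99^α·50^(1−α).
Rearrange to (120.1/99)^α = (50/36)^(1−α) and take logs: α·0.193205 = (1−α)·0.328504.
So α/(1−α) = (0.328504)/(0.193205) = 1.700287, and α = 1.700287/2.700287 ≈ 0.630.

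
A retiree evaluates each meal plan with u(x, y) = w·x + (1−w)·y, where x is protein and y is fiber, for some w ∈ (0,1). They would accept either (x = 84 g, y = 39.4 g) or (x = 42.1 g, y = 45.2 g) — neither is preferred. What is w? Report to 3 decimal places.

Indifference: w·84 + (1−w)·39.4 = w·42.1 + (1−w)·45.2.
Collecting terms: w·41.9 = (1−w)·5.8.
So w/(1−w) = 5.8/41.9 = 0.1384, giving w = 5.8/(41.9+5.8) = 0.122.

w = 0.122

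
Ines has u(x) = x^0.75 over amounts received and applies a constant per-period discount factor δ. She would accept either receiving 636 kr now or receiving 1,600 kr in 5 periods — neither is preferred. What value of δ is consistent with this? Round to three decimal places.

δ ≈ 0.871

The payoff in 5 periods is discounted by δ^5, so u(636) = δ^5·u(1600) and δ^5 = u(636)/u(1600).
Since u(x) = x^0.75, δ^5 = (636/1600)^0.75 = 0.39750^0.75 = 0.50061.
Taking the 5th root: δ = 0.50061^(1/5) ≈ 0.871.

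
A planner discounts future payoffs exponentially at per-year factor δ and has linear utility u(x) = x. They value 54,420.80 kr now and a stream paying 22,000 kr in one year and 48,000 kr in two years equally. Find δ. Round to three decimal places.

δ ≈ 0.860

Present value of the stream is 22000·δ + 48000·δ². Indifference gives 22000δ + 48000δ² = 54420.80.
So 48000δ² + 22000δ − 54420.80 = 0.
The positive root is δ = [−22000 + √(22000² + 4·48000·54420.80)] / (2·48000) = (−22000 + 104560.000)/96000 ≈ 0.860.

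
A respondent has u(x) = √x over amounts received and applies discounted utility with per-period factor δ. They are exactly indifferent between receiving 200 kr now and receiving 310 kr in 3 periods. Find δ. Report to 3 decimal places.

Equating discounted utilities: u(200) = δ^3·u(310) ⇒ δ^3 = u(200)/u(310).
With u(x) = √x: δ^3 = √200/√310 = √(200/310) = 0.80322.
So δ = 0.80322^(1/3) ≈ 0.930.

δ ≈ 0.930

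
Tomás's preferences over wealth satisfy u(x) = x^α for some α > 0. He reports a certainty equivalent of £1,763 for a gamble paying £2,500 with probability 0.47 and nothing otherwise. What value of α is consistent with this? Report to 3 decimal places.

Since u(0) = 0, the lottery's EU is 0.47·2500^α.
Indifference: 1763^α = 0.47·2500^α, so (1763/2500)^α = 0.47.
α = ln(0.47) / ln(1763/2500) = -0.755023/-0.349274 ≈ 2.162.

α ≈ 2.162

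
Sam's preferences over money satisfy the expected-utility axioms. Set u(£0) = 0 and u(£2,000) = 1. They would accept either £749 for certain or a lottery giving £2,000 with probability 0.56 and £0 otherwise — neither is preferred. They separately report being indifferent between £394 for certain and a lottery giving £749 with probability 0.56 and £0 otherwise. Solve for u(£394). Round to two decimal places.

0.31

First, u(£749) = 0.56·u(£2,000) + 0.44·u(£0) = 0.56.
Chaining: u(£394) = 0.56·0.56 + 0.44·0.00 = 0.3136.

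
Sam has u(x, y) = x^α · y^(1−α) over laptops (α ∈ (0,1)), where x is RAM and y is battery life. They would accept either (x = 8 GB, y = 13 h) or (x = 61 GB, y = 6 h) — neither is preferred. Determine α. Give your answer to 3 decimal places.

Indifference: 8^α · 13^(1−α) = 61^α · 6^(1−α).
Taking logs: α·ln 8 + (1−α)·ln 13 = α·ln 61 + (1−α)·ln 6, i.e. α·-2.031432 = (1−α)·-0.773190.
With A = -2.031432 and B = -0.773190: α·A = (1−α)·B, so α = B/(A+B) = -0.773190/-2.804622 ≈ 0.276.

α ≈ 0.276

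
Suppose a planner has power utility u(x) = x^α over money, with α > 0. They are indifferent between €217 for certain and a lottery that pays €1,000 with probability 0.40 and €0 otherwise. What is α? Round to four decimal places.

The lottery's expected utility is 0.40·u(1000) + 0.60·u(0) = 0.40·1000^α (since u(0) = 0 for α > 0).
Equating: 217^α = 0.40·1000^α, i.e. 0.2170^α = 0.40.
Taking logs: α·ln(217/1000) = ln(0.40), so α = -0.9162907 / -1.5278579 ≈ 0.5997.

α ≈ 0.5997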